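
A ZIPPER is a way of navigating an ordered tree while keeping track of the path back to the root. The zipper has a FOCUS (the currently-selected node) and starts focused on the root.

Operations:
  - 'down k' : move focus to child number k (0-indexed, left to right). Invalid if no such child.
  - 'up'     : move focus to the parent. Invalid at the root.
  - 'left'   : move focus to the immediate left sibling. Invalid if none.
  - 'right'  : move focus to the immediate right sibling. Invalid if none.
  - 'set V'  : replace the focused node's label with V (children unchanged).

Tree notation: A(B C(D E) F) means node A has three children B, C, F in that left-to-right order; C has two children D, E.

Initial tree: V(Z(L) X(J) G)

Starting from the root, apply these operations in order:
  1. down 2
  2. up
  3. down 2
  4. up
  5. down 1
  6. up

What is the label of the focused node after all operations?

Answer: V

Derivation:
Step 1 (down 2): focus=G path=2 depth=1 children=[] left=['Z', 'X'] right=[] parent=V
Step 2 (up): focus=V path=root depth=0 children=['Z', 'X', 'G'] (at root)
Step 3 (down 2): focus=G path=2 depth=1 children=[] left=['Z', 'X'] right=[] parent=V
Step 4 (up): focus=V path=root depth=0 children=['Z', 'X', 'G'] (at root)
Step 5 (down 1): focus=X path=1 depth=1 children=['J'] left=['Z'] right=['G'] parent=V
Step 6 (up): focus=V path=root depth=0 children=['Z', 'X', 'G'] (at root)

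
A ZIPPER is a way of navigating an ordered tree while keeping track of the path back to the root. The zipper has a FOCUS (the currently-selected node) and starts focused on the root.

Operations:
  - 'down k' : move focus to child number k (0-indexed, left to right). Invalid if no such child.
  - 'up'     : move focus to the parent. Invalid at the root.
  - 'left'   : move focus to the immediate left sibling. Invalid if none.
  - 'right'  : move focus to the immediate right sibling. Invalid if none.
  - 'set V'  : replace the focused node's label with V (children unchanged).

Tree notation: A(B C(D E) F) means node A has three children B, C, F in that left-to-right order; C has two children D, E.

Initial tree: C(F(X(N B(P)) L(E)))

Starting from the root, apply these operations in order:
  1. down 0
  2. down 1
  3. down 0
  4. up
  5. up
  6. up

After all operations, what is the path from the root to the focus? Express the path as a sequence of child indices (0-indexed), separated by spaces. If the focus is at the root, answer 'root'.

Answer: root

Derivation:
Step 1 (down 0): focus=F path=0 depth=1 children=['X', 'L'] left=[] right=[] parent=C
Step 2 (down 1): focus=L path=0/1 depth=2 children=['E'] left=['X'] right=[] parent=F
Step 3 (down 0): focus=E path=0/1/0 depth=3 children=[] left=[] right=[] parent=L
Step 4 (up): focus=L path=0/1 depth=2 children=['E'] left=['X'] right=[] parent=F
Step 5 (up): focus=F path=0 depth=1 children=['X', 'L'] left=[] right=[] parent=C
Step 6 (up): focus=C path=root depth=0 children=['F'] (at root)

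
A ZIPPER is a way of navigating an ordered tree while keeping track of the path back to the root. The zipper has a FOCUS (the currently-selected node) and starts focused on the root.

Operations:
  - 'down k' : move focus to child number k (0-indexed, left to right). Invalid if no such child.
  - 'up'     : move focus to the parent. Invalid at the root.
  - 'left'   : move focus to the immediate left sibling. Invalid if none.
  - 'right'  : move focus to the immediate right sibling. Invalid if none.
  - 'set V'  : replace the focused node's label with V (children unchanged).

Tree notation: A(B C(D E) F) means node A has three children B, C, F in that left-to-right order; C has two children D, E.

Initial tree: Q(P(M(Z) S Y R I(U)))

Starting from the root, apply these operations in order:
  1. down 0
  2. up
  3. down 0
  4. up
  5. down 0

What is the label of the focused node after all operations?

Step 1 (down 0): focus=P path=0 depth=1 children=['M', 'S', 'Y', 'R', 'I'] left=[] right=[] parent=Q
Step 2 (up): focus=Q path=root depth=0 children=['P'] (at root)
Step 3 (down 0): focus=P path=0 depth=1 children=['M', 'S', 'Y', 'R', 'I'] left=[] right=[] parent=Q
Step 4 (up): focus=Q path=root depth=0 children=['P'] (at root)
Step 5 (down 0): focus=P path=0 depth=1 children=['M', 'S', 'Y', 'R', 'I'] left=[] right=[] parent=Q

Answer: P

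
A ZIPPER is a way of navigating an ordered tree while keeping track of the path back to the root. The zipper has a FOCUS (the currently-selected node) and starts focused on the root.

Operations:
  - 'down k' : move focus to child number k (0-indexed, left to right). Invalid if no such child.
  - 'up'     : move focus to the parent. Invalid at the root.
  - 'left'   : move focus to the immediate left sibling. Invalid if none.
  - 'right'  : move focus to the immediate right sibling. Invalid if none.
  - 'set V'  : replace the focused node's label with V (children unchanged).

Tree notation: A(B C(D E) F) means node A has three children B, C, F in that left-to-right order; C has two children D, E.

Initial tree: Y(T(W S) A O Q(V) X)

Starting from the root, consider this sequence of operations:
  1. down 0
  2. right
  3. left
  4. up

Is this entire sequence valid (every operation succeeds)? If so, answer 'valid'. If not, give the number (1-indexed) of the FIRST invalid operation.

Step 1 (down 0): focus=T path=0 depth=1 children=['W', 'S'] left=[] right=['A', 'O', 'Q', 'X'] parent=Y
Step 2 (right): focus=A path=1 depth=1 children=[] left=['T'] right=['O', 'Q', 'X'] parent=Y
Step 3 (left): focus=T path=0 depth=1 children=['W', 'S'] left=[] right=['A', 'O', 'Q', 'X'] parent=Y
Step 4 (up): focus=Y path=root depth=0 children=['T', 'A', 'O', 'Q', 'X'] (at root)

Answer: valid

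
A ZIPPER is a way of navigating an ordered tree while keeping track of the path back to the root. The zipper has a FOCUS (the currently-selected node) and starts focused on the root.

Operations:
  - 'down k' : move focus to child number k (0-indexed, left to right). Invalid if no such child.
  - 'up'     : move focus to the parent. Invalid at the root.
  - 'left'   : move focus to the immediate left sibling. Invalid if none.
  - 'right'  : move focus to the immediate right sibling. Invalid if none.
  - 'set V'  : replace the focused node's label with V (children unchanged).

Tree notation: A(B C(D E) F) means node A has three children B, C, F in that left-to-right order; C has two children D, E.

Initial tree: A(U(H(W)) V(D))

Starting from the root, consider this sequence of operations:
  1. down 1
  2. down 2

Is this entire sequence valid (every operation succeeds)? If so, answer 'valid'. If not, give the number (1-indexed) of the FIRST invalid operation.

Step 1 (down 1): focus=V path=1 depth=1 children=['D'] left=['U'] right=[] parent=A
Step 2 (down 2): INVALID

Answer: 2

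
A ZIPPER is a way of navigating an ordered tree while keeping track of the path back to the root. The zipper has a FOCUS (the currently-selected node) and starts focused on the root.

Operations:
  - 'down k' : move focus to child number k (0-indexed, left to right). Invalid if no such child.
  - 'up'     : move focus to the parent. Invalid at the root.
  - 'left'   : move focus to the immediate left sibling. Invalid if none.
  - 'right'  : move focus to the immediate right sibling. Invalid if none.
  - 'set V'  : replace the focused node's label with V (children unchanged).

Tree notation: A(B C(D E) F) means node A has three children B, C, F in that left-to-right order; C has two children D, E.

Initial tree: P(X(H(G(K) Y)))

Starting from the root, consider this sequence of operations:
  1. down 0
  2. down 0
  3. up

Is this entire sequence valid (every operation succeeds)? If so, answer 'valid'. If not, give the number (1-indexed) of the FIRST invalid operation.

Step 1 (down 0): focus=X path=0 depth=1 children=['H'] left=[] right=[] parent=P
Step 2 (down 0): focus=H path=0/0 depth=2 children=['G', 'Y'] left=[] right=[] parent=X
Step 3 (up): focus=X path=0 depth=1 children=['H'] left=[] right=[] parent=P

Answer: valid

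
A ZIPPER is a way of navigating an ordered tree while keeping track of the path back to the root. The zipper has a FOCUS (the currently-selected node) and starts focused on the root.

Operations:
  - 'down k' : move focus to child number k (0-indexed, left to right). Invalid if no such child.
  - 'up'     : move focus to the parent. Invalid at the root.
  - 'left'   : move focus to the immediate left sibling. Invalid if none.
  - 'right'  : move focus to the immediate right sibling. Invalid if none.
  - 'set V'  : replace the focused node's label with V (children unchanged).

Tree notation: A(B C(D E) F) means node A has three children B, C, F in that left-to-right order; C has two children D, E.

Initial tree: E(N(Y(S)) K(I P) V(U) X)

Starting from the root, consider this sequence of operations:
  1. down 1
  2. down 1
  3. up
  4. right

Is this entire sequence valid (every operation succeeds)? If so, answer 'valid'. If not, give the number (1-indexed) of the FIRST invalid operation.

Step 1 (down 1): focus=K path=1 depth=1 children=['I', 'P'] left=['N'] right=['V', 'X'] parent=E
Step 2 (down 1): focus=P path=1/1 depth=2 children=[] left=['I'] right=[] parent=K
Step 3 (up): focus=K path=1 depth=1 children=['I', 'P'] left=['N'] right=['V', 'X'] parent=E
Step 4 (right): focus=V path=2 depth=1 children=['U'] left=['N', 'K'] right=['X'] parent=E

Answer: valid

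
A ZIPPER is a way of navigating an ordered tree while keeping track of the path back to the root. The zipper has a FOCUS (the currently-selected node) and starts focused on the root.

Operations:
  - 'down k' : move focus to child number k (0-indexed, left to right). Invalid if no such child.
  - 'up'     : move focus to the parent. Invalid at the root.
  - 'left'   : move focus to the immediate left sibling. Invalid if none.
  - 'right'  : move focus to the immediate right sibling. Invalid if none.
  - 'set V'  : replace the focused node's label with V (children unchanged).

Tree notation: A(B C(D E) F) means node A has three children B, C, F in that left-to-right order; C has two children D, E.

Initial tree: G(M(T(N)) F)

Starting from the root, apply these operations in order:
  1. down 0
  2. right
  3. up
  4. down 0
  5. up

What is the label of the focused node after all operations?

Answer: G

Derivation:
Step 1 (down 0): focus=M path=0 depth=1 children=['T'] left=[] right=['F'] parent=G
Step 2 (right): focus=F path=1 depth=1 children=[] left=['M'] right=[] parent=G
Step 3 (up): focus=G path=root depth=0 children=['M', 'F'] (at root)
Step 4 (down 0): focus=M path=0 depth=1 children=['T'] left=[] right=['F'] parent=G
Step 5 (up): focus=G path=root depth=0 children=['M', 'F'] (at root)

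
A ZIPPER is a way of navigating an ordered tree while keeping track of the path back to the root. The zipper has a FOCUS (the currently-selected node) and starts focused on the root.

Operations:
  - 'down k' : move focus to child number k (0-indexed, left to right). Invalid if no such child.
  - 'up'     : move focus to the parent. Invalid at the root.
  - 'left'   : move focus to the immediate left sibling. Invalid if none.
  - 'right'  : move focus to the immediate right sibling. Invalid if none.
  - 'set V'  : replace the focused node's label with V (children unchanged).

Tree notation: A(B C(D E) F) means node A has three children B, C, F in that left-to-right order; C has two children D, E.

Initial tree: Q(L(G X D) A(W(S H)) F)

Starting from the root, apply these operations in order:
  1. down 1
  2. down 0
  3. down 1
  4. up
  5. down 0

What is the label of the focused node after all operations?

Answer: S

Derivation:
Step 1 (down 1): focus=A path=1 depth=1 children=['W'] left=['L'] right=['F'] parent=Q
Step 2 (down 0): focus=W path=1/0 depth=2 children=['S', 'H'] left=[] right=[] parent=A
Step 3 (down 1): focus=H path=1/0/1 depth=3 children=[] left=['S'] right=[] parent=W
Step 4 (up): focus=W path=1/0 depth=2 children=['S', 'H'] left=[] right=[] parent=A
Step 5 (down 0): focus=S path=1/0/0 depth=3 children=[] left=[] right=['H'] parent=W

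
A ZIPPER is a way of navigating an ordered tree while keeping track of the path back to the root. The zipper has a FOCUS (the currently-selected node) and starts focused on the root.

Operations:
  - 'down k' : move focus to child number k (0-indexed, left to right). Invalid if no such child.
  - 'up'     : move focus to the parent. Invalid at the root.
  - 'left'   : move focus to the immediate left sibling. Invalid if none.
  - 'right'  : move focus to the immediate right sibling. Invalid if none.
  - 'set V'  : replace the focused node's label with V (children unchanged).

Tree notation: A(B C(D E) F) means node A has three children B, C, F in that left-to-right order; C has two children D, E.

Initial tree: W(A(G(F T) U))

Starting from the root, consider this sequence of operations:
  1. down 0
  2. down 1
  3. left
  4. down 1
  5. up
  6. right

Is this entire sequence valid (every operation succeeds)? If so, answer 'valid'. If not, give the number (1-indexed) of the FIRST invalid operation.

Answer: valid

Derivation:
Step 1 (down 0): focus=A path=0 depth=1 children=['G', 'U'] left=[] right=[] parent=W
Step 2 (down 1): focus=U path=0/1 depth=2 children=[] left=['G'] right=[] parent=A
Step 3 (left): focus=G path=0/0 depth=2 children=['F', 'T'] left=[] right=['U'] parent=A
Step 4 (down 1): focus=T path=0/0/1 depth=3 children=[] left=['F'] right=[] parent=G
Step 5 (up): focus=G path=0/0 depth=2 children=['F', 'T'] left=[] right=['U'] parent=A
Step 6 (right): focus=U path=0/1 depth=2 children=[] left=['G'] right=[] parent=A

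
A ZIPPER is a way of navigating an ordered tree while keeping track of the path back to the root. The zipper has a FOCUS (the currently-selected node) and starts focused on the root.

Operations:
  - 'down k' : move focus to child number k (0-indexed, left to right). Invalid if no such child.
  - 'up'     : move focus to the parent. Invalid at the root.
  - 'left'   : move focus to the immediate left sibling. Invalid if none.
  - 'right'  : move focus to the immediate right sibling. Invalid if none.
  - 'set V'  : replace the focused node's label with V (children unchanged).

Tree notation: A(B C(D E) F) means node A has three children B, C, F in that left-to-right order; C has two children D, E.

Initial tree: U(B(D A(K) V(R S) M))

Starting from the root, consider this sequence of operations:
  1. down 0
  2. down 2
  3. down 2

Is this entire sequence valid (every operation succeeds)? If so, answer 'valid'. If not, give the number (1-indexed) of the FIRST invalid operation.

Step 1 (down 0): focus=B path=0 depth=1 children=['D', 'A', 'V', 'M'] left=[] right=[] parent=U
Step 2 (down 2): focus=V path=0/2 depth=2 children=['R', 'S'] left=['D', 'A'] right=['M'] parent=B
Step 3 (down 2): INVALID

Answer: 3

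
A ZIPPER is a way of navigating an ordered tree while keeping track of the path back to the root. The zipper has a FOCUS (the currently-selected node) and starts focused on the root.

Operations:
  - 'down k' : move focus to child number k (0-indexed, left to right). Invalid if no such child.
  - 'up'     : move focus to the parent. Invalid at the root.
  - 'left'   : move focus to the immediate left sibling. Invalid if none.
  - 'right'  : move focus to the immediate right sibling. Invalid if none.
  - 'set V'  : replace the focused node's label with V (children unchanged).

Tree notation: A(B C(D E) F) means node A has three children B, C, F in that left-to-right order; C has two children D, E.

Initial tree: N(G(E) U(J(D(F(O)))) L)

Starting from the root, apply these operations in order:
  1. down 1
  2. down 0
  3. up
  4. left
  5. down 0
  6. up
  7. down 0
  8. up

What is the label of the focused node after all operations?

Answer: G

Derivation:
Step 1 (down 1): focus=U path=1 depth=1 children=['J'] left=['G'] right=['L'] parent=N
Step 2 (down 0): focus=J path=1/0 depth=2 children=['D'] left=[] right=[] parent=U
Step 3 (up): focus=U path=1 depth=1 children=['J'] left=['G'] right=['L'] parent=N
Step 4 (left): focus=G path=0 depth=1 children=['E'] left=[] right=['U', 'L'] parent=N
Step 5 (down 0): focus=E path=0/0 depth=2 children=[] left=[] right=[] parent=G
Step 6 (up): focus=G path=0 depth=1 children=['E'] left=[] right=['U', 'L'] parent=N
Step 7 (down 0): focus=E path=0/0 depth=2 children=[] left=[] right=[] parent=G
Step 8 (up): focus=G path=0 depth=1 children=['E'] left=[] right=['U', 'L'] parent=N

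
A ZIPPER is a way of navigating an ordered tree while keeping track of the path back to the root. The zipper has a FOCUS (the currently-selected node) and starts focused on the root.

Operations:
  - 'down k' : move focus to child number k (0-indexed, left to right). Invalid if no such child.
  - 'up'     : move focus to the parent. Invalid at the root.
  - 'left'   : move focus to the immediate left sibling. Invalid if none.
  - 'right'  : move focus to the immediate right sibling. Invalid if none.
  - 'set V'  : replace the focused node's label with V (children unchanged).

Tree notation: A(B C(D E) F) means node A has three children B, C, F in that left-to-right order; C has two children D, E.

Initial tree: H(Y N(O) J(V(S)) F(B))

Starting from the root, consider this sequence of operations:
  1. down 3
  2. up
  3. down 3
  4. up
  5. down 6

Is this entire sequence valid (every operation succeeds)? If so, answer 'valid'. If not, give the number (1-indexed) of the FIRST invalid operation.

Step 1 (down 3): focus=F path=3 depth=1 children=['B'] left=['Y', 'N', 'J'] right=[] parent=H
Step 2 (up): focus=H path=root depth=0 children=['Y', 'N', 'J', 'F'] (at root)
Step 3 (down 3): focus=F path=3 depth=1 children=['B'] left=['Y', 'N', 'J'] right=[] parent=H
Step 4 (up): focus=H path=root depth=0 children=['Y', 'N', 'J', 'F'] (at root)
Step 5 (down 6): INVALID

Answer: 5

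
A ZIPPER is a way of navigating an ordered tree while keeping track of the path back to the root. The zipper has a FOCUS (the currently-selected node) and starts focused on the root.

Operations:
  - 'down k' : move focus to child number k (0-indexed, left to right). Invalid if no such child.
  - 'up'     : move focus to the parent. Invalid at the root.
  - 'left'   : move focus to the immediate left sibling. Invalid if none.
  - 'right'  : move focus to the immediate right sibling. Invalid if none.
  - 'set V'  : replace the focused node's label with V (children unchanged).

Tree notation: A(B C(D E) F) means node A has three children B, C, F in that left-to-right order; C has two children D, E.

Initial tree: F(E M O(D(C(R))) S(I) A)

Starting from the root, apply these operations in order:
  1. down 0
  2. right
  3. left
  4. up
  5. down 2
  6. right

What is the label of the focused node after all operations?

Answer: S

Derivation:
Step 1 (down 0): focus=E path=0 depth=1 children=[] left=[] right=['M', 'O', 'S', 'A'] parent=F
Step 2 (right): focus=M path=1 depth=1 children=[] left=['E'] right=['O', 'S', 'A'] parent=F
Step 3 (left): focus=E path=0 depth=1 children=[] left=[] right=['M', 'O', 'S', 'A'] parent=F
Step 4 (up): focus=F path=root depth=0 children=['E', 'M', 'O', 'S', 'A'] (at root)
Step 5 (down 2): focus=O path=2 depth=1 children=['D'] left=['E', 'M'] right=['S', 'A'] parent=F
Step 6 (right): focus=S path=3 depth=1 children=['I'] left=['E', 'M', 'O'] right=['A'] parent=F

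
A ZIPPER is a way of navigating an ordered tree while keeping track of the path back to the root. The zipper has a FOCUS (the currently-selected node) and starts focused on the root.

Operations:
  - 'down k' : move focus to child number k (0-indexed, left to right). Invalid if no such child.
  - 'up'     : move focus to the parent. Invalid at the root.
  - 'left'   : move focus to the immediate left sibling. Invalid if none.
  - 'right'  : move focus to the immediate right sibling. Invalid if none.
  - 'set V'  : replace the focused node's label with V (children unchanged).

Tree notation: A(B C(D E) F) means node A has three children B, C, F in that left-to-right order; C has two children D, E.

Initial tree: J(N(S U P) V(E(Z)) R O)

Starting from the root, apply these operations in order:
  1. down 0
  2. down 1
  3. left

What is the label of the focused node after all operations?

Answer: S

Derivation:
Step 1 (down 0): focus=N path=0 depth=1 children=['S', 'U', 'P'] left=[] right=['V', 'R', 'O'] parent=J
Step 2 (down 1): focus=U path=0/1 depth=2 children=[] left=['S'] right=['P'] parent=N
Step 3 (left): focus=S path=0/0 depth=2 children=[] left=[] right=['U', 'P'] parent=N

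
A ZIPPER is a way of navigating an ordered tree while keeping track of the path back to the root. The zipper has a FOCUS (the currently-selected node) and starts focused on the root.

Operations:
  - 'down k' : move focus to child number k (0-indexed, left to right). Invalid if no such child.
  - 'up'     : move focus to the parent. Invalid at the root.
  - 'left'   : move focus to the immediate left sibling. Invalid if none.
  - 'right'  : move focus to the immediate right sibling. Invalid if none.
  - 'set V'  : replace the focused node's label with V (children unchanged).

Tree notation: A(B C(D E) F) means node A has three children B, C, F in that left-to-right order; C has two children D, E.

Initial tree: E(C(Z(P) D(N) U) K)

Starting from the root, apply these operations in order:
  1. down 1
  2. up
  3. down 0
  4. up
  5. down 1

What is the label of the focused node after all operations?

Step 1 (down 1): focus=K path=1 depth=1 children=[] left=['C'] right=[] parent=E
Step 2 (up): focus=E path=root depth=0 children=['C', 'K'] (at root)
Step 3 (down 0): focus=C path=0 depth=1 children=['Z', 'D', 'U'] left=[] right=['K'] parent=E
Step 4 (up): focus=E path=root depth=0 children=['C', 'K'] (at root)
Step 5 (down 1): focus=K path=1 depth=1 children=[] left=['C'] right=[] parent=E

Answer: K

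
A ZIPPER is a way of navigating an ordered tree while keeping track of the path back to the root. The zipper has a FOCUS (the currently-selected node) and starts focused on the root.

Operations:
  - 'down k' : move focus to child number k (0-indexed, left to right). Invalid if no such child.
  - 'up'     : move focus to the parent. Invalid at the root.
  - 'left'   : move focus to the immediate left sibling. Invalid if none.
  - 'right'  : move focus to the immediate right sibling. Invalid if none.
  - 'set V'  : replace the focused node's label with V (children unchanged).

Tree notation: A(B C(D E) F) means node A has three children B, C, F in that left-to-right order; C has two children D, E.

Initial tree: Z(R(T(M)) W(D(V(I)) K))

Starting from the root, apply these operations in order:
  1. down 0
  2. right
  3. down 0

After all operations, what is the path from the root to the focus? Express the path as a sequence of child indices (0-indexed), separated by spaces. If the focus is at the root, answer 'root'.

Step 1 (down 0): focus=R path=0 depth=1 children=['T'] left=[] right=['W'] parent=Z
Step 2 (right): focus=W path=1 depth=1 children=['D', 'K'] left=['R'] right=[] parent=Z
Step 3 (down 0): focus=D path=1/0 depth=2 children=['V'] left=[] right=['K'] parent=W

Answer: 1 0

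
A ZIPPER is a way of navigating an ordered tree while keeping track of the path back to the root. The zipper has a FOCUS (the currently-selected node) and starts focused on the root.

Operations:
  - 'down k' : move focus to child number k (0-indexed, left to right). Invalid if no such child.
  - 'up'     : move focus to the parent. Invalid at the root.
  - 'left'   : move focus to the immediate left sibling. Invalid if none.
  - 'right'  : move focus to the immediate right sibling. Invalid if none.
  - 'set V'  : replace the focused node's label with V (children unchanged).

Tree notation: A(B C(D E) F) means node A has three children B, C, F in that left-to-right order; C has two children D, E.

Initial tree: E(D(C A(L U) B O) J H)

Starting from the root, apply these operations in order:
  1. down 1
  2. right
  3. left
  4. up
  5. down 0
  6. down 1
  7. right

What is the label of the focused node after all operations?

Answer: B

Derivation:
Step 1 (down 1): focus=J path=1 depth=1 children=[] left=['D'] right=['H'] parent=E
Step 2 (right): focus=H path=2 depth=1 children=[] left=['D', 'J'] right=[] parent=E
Step 3 (left): focus=J path=1 depth=1 children=[] left=['D'] right=['H'] parent=E
Step 4 (up): focus=E path=root depth=0 children=['D', 'J', 'H'] (at root)
Step 5 (down 0): focus=D path=0 depth=1 children=['C', 'A', 'B', 'O'] left=[] right=['J', 'H'] parent=E
Step 6 (down 1): focus=A path=0/1 depth=2 children=['L', 'U'] left=['C'] right=['B', 'O'] parent=D
Step 7 (right): focus=B path=0/2 depth=2 children=[] left=['C', 'A'] right=['O'] parent=D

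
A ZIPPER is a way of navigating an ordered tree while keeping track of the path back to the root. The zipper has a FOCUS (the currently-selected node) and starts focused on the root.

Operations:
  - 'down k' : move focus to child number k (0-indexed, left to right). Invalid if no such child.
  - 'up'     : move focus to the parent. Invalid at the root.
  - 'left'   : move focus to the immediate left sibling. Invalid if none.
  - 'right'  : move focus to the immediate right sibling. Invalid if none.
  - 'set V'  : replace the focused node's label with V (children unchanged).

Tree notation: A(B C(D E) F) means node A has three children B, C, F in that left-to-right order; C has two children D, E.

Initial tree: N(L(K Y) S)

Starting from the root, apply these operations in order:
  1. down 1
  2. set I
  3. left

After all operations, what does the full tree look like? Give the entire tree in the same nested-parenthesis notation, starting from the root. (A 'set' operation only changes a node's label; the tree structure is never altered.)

Answer: N(L(K Y) I)

Derivation:
Step 1 (down 1): focus=S path=1 depth=1 children=[] left=['L'] right=[] parent=N
Step 2 (set I): focus=I path=1 depth=1 children=[] left=['L'] right=[] parent=N
Step 3 (left): focus=L path=0 depth=1 children=['K', 'Y'] left=[] right=['I'] parent=N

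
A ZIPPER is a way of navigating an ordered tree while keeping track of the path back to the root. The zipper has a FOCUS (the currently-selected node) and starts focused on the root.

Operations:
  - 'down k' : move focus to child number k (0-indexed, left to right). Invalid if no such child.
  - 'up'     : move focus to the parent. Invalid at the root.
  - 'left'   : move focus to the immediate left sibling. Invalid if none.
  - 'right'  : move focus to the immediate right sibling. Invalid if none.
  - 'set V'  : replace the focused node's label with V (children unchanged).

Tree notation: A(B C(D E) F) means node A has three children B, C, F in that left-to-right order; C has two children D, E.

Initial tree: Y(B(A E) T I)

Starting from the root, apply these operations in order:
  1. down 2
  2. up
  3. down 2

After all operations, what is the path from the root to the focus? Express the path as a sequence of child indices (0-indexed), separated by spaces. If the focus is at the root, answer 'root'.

Step 1 (down 2): focus=I path=2 depth=1 children=[] left=['B', 'T'] right=[] parent=Y
Step 2 (up): focus=Y path=root depth=0 children=['B', 'T', 'I'] (at root)
Step 3 (down 2): focus=I path=2 depth=1 children=[] left=['B', 'T'] right=[] parent=Y

Answer: 2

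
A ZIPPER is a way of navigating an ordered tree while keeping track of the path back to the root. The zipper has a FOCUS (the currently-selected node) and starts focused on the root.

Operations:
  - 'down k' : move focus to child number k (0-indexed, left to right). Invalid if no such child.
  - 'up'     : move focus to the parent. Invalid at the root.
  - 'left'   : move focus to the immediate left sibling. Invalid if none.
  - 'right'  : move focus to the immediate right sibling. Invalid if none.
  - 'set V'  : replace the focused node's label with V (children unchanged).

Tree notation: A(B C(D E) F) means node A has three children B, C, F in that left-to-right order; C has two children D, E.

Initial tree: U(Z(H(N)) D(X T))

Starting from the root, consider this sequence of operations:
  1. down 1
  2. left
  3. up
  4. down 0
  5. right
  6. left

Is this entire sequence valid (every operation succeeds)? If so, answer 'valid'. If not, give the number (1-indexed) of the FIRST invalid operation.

Answer: valid

Derivation:
Step 1 (down 1): focus=D path=1 depth=1 children=['X', 'T'] left=['Z'] right=[] parent=U
Step 2 (left): focus=Z path=0 depth=1 children=['H'] left=[] right=['D'] parent=U
Step 3 (up): focus=U path=root depth=0 children=['Z', 'D'] (at root)
Step 4 (down 0): focus=Z path=0 depth=1 children=['H'] left=[] right=['D'] parent=U
Step 5 (right): focus=D path=1 depth=1 children=['X', 'T'] left=['Z'] right=[] parent=U
Step 6 (left): focus=Z path=0 depth=1 children=['H'] left=[] right=['D'] parent=U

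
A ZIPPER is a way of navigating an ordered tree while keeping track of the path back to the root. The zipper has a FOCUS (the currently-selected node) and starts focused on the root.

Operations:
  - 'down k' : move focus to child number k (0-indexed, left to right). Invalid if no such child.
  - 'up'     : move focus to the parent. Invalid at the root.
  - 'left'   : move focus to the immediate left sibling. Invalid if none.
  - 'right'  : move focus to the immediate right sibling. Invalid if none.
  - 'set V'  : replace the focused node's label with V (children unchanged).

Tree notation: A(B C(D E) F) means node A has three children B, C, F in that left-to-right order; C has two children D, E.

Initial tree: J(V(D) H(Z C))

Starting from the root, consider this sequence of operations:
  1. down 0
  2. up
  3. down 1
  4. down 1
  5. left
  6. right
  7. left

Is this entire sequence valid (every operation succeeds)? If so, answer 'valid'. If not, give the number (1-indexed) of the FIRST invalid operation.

Step 1 (down 0): focus=V path=0 depth=1 children=['D'] left=[] right=['H'] parent=J
Step 2 (up): focus=J path=root depth=0 children=['V', 'H'] (at root)
Step 3 (down 1): focus=H path=1 depth=1 children=['Z', 'C'] left=['V'] right=[] parent=J
Step 4 (down 1): focus=C path=1/1 depth=2 children=[] left=['Z'] right=[] parent=H
Step 5 (left): focus=Z path=1/0 depth=2 children=[] left=[] right=['C'] parent=H
Step 6 (right): focus=C path=1/1 depth=2 children=[] left=['Z'] right=[] parent=H
Step 7 (left): focus=Z path=1/0 depth=2 children=[] left=[] right=['C'] parent=H

Answer: valid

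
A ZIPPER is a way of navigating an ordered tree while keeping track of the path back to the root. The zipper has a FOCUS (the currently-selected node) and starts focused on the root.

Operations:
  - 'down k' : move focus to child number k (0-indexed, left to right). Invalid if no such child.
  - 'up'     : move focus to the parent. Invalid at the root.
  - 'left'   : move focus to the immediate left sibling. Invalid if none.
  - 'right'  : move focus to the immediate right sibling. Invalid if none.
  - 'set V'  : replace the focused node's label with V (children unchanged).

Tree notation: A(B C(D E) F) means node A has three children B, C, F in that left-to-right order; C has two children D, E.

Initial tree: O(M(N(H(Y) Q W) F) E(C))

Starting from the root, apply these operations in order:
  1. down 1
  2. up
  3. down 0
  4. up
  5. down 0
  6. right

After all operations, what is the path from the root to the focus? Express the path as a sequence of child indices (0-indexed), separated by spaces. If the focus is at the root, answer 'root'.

Answer: 1

Derivation:
Step 1 (down 1): focus=E path=1 depth=1 children=['C'] left=['M'] right=[] parent=O
Step 2 (up): focus=O path=root depth=0 children=['M', 'E'] (at root)
Step 3 (down 0): focus=M path=0 depth=1 children=['N', 'F'] left=[] right=['E'] parent=O
Step 4 (up): focus=O path=root depth=0 children=['M', 'E'] (at root)
Step 5 (down 0): focus=M path=0 depth=1 children=['N', 'F'] left=[] right=['E'] parent=O
Step 6 (right): focus=E path=1 depth=1 children=['C'] left=['M'] right=[] parent=O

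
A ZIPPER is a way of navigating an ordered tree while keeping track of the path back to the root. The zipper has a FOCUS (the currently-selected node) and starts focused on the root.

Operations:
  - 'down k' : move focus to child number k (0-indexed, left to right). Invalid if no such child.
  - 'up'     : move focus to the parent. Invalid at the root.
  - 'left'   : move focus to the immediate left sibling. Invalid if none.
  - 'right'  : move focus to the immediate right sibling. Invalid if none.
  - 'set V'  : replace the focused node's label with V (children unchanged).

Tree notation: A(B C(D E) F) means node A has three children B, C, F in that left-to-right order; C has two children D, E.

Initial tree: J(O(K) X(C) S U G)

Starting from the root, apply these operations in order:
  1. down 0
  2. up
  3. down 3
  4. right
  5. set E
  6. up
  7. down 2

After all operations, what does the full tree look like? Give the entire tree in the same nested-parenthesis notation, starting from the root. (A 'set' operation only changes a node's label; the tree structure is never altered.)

Step 1 (down 0): focus=O path=0 depth=1 children=['K'] left=[] right=['X', 'S', 'U', 'G'] parent=J
Step 2 (up): focus=J path=root depth=0 children=['O', 'X', 'S', 'U', 'G'] (at root)
Step 3 (down 3): focus=U path=3 depth=1 children=[] left=['O', 'X', 'S'] right=['G'] parent=J
Step 4 (right): focus=G path=4 depth=1 children=[] left=['O', 'X', 'S', 'U'] right=[] parent=J
Step 5 (set E): focus=E path=4 depth=1 children=[] left=['O', 'X', 'S', 'U'] right=[] parent=J
Step 6 (up): focus=J path=root depth=0 children=['O', 'X', 'S', 'U', 'E'] (at root)
Step 7 (down 2): focus=S path=2 depth=1 children=[] left=['O', 'X'] right=['U', 'E'] parent=J

Answer: J(O(K) X(C) S U E)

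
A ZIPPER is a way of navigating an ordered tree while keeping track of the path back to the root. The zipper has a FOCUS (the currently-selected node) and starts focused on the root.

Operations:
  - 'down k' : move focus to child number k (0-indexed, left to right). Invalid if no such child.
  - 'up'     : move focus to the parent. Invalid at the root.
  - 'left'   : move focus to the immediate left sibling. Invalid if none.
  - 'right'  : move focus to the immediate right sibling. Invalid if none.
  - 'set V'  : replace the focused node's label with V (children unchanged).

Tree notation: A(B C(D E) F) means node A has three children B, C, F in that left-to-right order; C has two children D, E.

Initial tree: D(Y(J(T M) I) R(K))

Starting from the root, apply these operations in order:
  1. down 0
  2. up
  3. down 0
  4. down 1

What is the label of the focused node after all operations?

Answer: I

Derivation:
Step 1 (down 0): focus=Y path=0 depth=1 children=['J', 'I'] left=[] right=['R'] parent=D
Step 2 (up): focus=D path=root depth=0 children=['Y', 'R'] (at root)
Step 3 (down 0): focus=Y path=0 depth=1 children=['J', 'I'] left=[] right=['R'] parent=D
Step 4 (down 1): focus=I path=0/1 depth=2 children=[] left=['J'] right=[] parent=Y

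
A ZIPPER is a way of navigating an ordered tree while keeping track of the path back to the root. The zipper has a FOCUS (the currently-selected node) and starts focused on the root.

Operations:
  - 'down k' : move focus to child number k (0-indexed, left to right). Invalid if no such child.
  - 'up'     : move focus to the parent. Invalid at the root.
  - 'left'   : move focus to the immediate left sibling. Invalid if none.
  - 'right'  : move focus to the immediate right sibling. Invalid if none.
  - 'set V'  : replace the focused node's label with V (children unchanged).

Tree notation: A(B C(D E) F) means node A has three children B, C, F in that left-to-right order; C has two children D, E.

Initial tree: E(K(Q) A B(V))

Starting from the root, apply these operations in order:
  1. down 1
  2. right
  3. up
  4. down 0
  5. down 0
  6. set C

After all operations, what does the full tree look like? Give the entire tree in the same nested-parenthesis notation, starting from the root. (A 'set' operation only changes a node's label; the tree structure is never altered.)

Step 1 (down 1): focus=A path=1 depth=1 children=[] left=['K'] right=['B'] parent=E
Step 2 (right): focus=B path=2 depth=1 children=['V'] left=['K', 'A'] right=[] parent=E
Step 3 (up): focus=E path=root depth=0 children=['K', 'A', 'B'] (at root)
Step 4 (down 0): focus=K path=0 depth=1 children=['Q'] left=[] right=['A', 'B'] parent=E
Step 5 (down 0): focus=Q path=0/0 depth=2 children=[] left=[] right=[] parent=K
Step 6 (set C): focus=C path=0/0 depth=2 children=[] left=[] right=[] parent=K

Answer: E(K(C) A B(V))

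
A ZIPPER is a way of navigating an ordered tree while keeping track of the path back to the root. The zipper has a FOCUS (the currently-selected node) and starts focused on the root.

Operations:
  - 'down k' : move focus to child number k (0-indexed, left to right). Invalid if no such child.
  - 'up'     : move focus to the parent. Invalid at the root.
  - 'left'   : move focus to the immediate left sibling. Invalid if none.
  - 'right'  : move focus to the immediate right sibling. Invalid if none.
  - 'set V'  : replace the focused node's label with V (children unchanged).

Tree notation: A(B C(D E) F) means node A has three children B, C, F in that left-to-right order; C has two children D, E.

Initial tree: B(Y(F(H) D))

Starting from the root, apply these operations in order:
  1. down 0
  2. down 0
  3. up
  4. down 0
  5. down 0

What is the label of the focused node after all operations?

Answer: H

Derivation:
Step 1 (down 0): focus=Y path=0 depth=1 children=['F', 'D'] left=[] right=[] parent=B
Step 2 (down 0): focus=F path=0/0 depth=2 children=['H'] left=[] right=['D'] parent=Y
Step 3 (up): focus=Y path=0 depth=1 children=['F', 'D'] left=[] right=[] parent=B
Step 4 (down 0): focus=F path=0/0 depth=2 children=['H'] left=[] right=['D'] parent=Y
Step 5 (down 0): focus=H path=0/0/0 depth=3 children=[] left=[] right=[] parent=F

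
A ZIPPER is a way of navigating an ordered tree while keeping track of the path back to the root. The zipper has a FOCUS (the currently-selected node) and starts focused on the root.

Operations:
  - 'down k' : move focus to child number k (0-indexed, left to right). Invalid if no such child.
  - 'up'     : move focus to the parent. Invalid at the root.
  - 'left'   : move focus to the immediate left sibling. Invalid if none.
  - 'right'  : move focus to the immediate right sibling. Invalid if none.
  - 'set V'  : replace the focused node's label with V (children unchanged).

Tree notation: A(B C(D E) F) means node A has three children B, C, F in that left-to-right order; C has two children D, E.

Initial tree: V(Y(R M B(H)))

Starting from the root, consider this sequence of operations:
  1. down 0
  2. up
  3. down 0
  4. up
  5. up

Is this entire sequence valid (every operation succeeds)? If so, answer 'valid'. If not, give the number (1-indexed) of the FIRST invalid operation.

Step 1 (down 0): focus=Y path=0 depth=1 children=['R', 'M', 'B'] left=[] right=[] parent=V
Step 2 (up): focus=V path=root depth=0 children=['Y'] (at root)
Step 3 (down 0): focus=Y path=0 depth=1 children=['R', 'M', 'B'] left=[] right=[] parent=V
Step 4 (up): focus=V path=root depth=0 children=['Y'] (at root)
Step 5 (up): INVALID

Answer: 5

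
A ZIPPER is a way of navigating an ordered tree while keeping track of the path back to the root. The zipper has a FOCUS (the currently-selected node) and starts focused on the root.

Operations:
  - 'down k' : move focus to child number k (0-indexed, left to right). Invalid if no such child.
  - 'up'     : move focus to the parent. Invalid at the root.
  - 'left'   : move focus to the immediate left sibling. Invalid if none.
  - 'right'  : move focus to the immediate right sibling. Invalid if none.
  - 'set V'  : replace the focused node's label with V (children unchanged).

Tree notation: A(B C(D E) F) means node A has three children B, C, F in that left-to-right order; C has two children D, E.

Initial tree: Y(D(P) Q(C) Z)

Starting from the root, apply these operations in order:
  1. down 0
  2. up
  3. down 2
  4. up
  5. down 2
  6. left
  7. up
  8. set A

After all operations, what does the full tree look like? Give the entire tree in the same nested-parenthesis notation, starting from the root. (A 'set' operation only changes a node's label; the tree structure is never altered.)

Answer: A(D(P) Q(C) Z)

Derivation:
Step 1 (down 0): focus=D path=0 depth=1 children=['P'] left=[] right=['Q', 'Z'] parent=Y
Step 2 (up): focus=Y path=root depth=0 children=['D', 'Q', 'Z'] (at root)
Step 3 (down 2): focus=Z path=2 depth=1 children=[] left=['D', 'Q'] right=[] parent=Y
Step 4 (up): focus=Y path=root depth=0 children=['D', 'Q', 'Z'] (at root)
Step 5 (down 2): focus=Z path=2 depth=1 children=[] left=['D', 'Q'] right=[] parent=Y
Step 6 (left): focus=Q path=1 depth=1 children=['C'] left=['D'] right=['Z'] parent=Y
Step 7 (up): focus=Y path=root depth=0 children=['D', 'Q', 'Z'] (at root)
Step 8 (set A): focus=A path=root depth=0 children=['D', 'Q', 'Z'] (at root)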